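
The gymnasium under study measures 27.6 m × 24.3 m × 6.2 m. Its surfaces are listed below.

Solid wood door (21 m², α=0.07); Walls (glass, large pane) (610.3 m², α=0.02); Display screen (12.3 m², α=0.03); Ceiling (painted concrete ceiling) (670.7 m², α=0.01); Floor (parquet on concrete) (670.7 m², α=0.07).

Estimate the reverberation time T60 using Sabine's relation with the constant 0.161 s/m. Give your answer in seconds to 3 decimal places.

9.889 s

A = Σ Sᵢαᵢ = 21×0.07 + 610.3×0.02 + 12.3×0.03 + 670.7×0.01 + 670.7×0.07 = 67.701 sabins.
Volume V = 27.6 × 24.3 × 6.2 = 4158.216 m³.
Sabine: RT60 = 0.161 × 4158.216 / 67.701 = 9.889 s.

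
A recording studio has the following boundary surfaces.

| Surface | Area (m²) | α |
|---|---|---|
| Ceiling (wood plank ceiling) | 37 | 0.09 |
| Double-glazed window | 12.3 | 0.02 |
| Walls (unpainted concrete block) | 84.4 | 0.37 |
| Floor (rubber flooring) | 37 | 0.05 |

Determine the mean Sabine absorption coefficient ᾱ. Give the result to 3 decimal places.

0.215

S = Σ Sᵢ = 37 + 12.3 + 84.4 + 37 = 170.7 m².
Weighted sum Σ Sα = 36.654.
ᾱ = 36.654 / 170.7 = 0.215.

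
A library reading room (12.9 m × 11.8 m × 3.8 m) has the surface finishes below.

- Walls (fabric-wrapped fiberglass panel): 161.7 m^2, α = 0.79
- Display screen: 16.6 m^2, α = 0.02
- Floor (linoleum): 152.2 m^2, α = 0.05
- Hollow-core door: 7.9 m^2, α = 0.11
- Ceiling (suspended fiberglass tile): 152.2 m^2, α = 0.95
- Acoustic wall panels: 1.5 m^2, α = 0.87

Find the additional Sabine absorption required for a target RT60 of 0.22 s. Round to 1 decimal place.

Summing Sᵢαᵢ: 127.743 + 0.332 + 7.610 + 0.869 + 144.590 + 1.305 → A₁ = 282.449 sabins.
For T = 0.22 s, need A₂ = 0.161·V/T = 0.161·578.436/0.22 = 423.310 sabins.
Shortfall: 423.310 − 282.449 = 140.9 sabins.

140.9 sabins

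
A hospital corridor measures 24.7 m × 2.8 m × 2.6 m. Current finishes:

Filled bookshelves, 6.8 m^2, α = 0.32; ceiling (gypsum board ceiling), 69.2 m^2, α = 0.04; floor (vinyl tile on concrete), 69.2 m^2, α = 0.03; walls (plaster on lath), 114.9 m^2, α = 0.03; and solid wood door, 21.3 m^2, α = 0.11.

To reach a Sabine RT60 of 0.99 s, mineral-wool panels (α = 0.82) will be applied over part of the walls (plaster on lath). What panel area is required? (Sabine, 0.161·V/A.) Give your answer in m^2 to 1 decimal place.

20.8

Equivalent absorption area: A₁ = 6.8×0.32 + 69.2×0.04 + 69.2×0.03 + 114.9×0.03 + 21.3×0.11 = 12.810 m^2.
Required A₂ = 0.161·179.816/0.99 = 29.243 sabins.
ΔA needed = 29.243 − 12.810 = 16.433 sabins.
Each m^2 of panel replacing the walls (plaster on lath) adds (0.82 − 0.03) = 0.79 sabins.
Panel area = 16.433 / 0.79 = 20.8 m^2.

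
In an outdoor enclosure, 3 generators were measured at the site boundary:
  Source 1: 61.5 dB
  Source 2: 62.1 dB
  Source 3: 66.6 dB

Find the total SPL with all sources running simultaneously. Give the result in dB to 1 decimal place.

68.8 dB

Sum in the linear (power) domain: Σ 10^(Lᵢ/10) = 10^(61.5/10) + 10^(62.1/10) + 10^(66.6/10) = 7.605e+06.
Combined level = 10 log₁₀(7.605e+06) = 68.8 dB.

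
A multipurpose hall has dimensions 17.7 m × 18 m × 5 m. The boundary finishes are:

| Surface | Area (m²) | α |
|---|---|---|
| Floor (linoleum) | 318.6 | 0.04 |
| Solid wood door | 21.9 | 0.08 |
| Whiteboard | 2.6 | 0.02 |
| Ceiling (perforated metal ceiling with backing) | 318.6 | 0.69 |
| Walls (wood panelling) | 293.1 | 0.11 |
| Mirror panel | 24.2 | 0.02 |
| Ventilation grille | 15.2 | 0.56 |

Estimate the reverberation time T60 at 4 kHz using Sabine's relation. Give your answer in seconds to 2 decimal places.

0.93 s

Total absorption A = 318.6*0.04 + 21.9*0.08 + 2.6*0.02 + 318.6*0.69 + 293.1*0.11 + 24.2*0.02 + 15.2*0.56
  = 12.744 + 1.752 + 0.052 + 219.834 + 32.241 + 0.484 + 8.512 = 275.619 m² sabins.
V = 17.7·18·5 = 1593 m³.
Sabine: RT60 = 0.161 × 1593 / 275.619 = 0.93 s.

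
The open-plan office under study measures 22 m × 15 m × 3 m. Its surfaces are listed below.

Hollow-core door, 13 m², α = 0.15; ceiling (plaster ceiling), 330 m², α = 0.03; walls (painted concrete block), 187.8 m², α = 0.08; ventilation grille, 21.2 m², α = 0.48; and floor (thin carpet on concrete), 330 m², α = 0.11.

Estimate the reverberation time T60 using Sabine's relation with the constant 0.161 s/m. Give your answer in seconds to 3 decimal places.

2.173 s

A = Σ Sᵢαᵢ = 13*0.15 + 330*0.03 + 187.8*0.08 + 21.2*0.48 + 330*0.11 = 73.350 sabins.
Room volume: 990 m³.
T = 0.161 V/A = 0.161·990/73.350 = 2.173 s.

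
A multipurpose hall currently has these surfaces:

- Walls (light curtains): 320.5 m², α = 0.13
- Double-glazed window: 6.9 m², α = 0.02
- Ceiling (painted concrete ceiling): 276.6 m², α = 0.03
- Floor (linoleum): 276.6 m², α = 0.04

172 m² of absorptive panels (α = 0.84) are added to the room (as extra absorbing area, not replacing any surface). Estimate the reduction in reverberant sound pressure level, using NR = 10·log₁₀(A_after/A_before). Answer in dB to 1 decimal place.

A_before = Σ Sᵢαᵢ = 320.5*0.13 + 6.9*0.02 + 276.6*0.03 + 276.6*0.04 = 61.165 sabins.
Added absorption = 172 × 0.84 = 144.480 sabins.
A_after = 61.165 + 144.480 = 205.645 sabins.
NR = 10·log₁₀(205.645/61.165) = 5.3 dB.

5.3 dB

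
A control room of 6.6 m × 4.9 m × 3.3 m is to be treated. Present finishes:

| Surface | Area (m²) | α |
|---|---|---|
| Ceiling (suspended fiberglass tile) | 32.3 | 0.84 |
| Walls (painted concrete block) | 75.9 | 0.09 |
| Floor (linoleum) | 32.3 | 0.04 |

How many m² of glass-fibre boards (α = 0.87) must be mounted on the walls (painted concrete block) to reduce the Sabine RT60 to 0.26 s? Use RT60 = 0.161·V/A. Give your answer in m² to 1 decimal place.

39.5

Total absorption A₁ = 32.3·0.84 + 75.9·0.09 + 32.3·0.04
  = 27.132 + 6.831 + 1.292 = 35.255 m² sabins.
Required A₂ = 0.161·106.722/0.26 = 66.086 sabins.
Absorption to add: 66.086 − 35.255 = 30.831 sabins.
Each m² of panel replacing the walls (painted concrete block) adds (0.87 − 0.09) = 0.78 sabins.
Area = ΔA/Δα = 30.831/0.78 = 39.5 m².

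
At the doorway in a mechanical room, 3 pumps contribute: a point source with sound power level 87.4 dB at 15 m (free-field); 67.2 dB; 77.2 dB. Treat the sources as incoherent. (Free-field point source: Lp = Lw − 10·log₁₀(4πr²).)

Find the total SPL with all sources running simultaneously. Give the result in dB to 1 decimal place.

Source at 15 m: Lp = 87.4 − 10·log₁₀(4π·15²) = 87.4 − 10·log₁₀(2827.433) = 52.9 dB.
Σ 10^(Lᵢ/10) = 5.792e+07.
Back to dB: 10·log₁₀ Σ = 77.6 dB.

77.6 dB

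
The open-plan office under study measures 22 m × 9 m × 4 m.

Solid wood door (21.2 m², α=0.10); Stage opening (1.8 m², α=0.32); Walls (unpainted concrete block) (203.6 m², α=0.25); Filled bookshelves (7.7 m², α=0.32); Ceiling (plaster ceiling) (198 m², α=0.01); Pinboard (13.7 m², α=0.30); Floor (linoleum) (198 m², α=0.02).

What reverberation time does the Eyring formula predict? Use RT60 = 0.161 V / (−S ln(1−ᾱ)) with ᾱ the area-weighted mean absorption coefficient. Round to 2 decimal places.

Total surface area S = 21.2 + 1.8 + 203.6 + 7.7 + 198 + 13.7 + 198 = 644.0 m².
Σ(Sᵢαᵢ) = 21.2×0.10 + 1.8×0.32 + 203.6×0.25 + 7.7×0.32 + 198×0.01 + 13.7×0.30 + 198×0.02 = 66.110.
ᾱ = 66.110 / 644.0 = 0.1027.
−S·ln(1−ᾱ) = −644.0 × ln(1 − 0.1027) = 69.787.
V = 22 × 9 × 4 = 792 m³.
T = 0.161·V/[−S·ln(1−ᾱ)] = 0.161·792/69.787 = 1.83 s.

1.83 sec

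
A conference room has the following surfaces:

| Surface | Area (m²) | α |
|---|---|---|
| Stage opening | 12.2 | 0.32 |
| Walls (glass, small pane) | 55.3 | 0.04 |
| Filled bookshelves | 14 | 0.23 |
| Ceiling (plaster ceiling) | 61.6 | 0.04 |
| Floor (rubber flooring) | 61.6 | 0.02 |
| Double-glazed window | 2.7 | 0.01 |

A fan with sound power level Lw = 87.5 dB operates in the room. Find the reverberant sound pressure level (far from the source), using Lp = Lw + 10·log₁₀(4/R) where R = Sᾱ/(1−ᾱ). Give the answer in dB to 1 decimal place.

Σ(Sᵢαᵢ) = 12.2·0.32 + 55.3·0.04 + 14·0.23 + 61.6·0.04 + 61.6·0.02 + 2.7·0.01 = 13.059; total area S = 207.4 m².
ᾱ = 0.0630, so room constant R = A/(1−ᾱ) = 13.937 m².
Lp = 87.5 + 10·log₁₀(4/13.937) = 87.5 + (-5.42) = 82.1 dB.

82.1 dB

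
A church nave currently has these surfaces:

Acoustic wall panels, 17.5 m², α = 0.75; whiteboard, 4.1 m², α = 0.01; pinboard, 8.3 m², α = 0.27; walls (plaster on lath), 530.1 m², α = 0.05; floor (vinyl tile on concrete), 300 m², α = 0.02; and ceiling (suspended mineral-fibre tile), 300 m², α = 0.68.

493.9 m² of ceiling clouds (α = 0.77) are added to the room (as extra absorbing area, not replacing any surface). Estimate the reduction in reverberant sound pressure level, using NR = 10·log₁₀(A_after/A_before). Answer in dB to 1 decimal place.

Total absorption A_before = 17.5*0.75 + 4.1*0.01 + 8.3*0.27 + 530.1*0.05 + 300*0.02 + 300*0.68
  = 13.125 + 0.041 + 2.241 + 26.505 + 6.000 + 204.000 = 251.912 m² sabins.
Added absorption = 493.9 × 0.77 = 380.303 sabins.
A_after = 251.912 + 380.303 = 632.215 sabins.
NR = 10·log₁₀(632.215/251.912) = 4.0 dB.

4.0 dB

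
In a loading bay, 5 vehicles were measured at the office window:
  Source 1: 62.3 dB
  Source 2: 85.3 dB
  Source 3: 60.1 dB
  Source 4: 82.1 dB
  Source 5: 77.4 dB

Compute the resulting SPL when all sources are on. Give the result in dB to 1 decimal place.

Sum in the linear (power) domain: Σ 10^(Lᵢ/10) = 10^(62.3/10) + 10^(85.3/10) + 10^(60.1/10) + 10^(82.1/10) + 10^(77.4/10) = 5.587e+08.
Combined level = 10 log₁₀(5.587e+08) = 87.5 dB.

87.5 dB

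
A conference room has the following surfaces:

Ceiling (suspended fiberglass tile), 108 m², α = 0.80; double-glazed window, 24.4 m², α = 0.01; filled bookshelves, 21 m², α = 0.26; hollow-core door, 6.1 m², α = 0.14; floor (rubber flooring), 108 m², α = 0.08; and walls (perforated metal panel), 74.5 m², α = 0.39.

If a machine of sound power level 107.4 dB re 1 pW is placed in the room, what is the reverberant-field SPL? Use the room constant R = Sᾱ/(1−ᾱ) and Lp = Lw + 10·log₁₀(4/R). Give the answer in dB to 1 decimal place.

90.2 dB

Σ(Sᵢαᵢ) = 108×0.80 + 24.4×0.01 + 21×0.26 + 6.1×0.14 + 108×0.08 + 74.5×0.39 = 130.653; total area S = 342.0 m².
ᾱ = 0.3820, so room constant R = A/(1−ᾱ) = 211.413 m².
Lp = 107.4 + 10·log₁₀(4/211.413) = 107.4 + (-17.23) = 90.2 dB.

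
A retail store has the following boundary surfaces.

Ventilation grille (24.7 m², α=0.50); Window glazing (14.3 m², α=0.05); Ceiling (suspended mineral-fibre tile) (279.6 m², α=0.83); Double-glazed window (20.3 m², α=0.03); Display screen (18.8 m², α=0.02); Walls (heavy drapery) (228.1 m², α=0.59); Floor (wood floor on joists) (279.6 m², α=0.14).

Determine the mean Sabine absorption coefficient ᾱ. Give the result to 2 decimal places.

S = Σ Sᵢ = 24.7 + 14.3 + 279.6 + 20.3 + 18.8 + 228.1 + 279.6 = 865.4 m².
Σ(Sᵢαᵢ) = 24.7·0.50 + 14.3·0.05 + 279.6·0.83 + 20.3·0.03 + 18.8·0.02 + 228.1·0.59 + 279.6·0.14 = 419.841.
ᾱ = A/S = 0.49.

0.49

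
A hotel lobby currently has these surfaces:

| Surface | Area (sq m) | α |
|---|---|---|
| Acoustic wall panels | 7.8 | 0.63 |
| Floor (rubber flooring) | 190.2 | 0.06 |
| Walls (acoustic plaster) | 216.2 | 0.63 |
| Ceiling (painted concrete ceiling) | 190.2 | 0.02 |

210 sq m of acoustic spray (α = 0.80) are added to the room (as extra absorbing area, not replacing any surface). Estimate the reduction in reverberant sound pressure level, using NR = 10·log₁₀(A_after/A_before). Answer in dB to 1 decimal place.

3.2 dB

A_before = Σ Sᵢαᵢ = 7.8·0.63 + 190.2·0.06 + 216.2·0.63 + 190.2·0.02 = 156.336 sabins.
Treatment contributes 210·0.80 = 168.000 sabins.
A_after = 156.336 + 168.000 = 324.336 sabins.
Reduction = 10 log₁₀(A_after/A_before) = 10 log₁₀(2.0746) = 3.2 dB.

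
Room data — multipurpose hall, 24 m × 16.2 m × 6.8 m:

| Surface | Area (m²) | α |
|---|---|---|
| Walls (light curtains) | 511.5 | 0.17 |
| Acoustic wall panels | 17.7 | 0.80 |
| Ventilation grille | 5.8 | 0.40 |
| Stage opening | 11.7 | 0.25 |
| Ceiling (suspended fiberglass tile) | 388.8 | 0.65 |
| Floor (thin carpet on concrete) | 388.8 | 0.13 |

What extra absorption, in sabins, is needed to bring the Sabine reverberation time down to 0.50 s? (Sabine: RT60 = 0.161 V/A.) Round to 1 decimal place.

441.7 sabins

Summing Sᵢαᵢ: 86.955 + 14.160 + 2.320 + 2.925 + 252.720 + 50.544 → A₁ = 409.624 sabins.
V = 2643.84 m³. Required absorption A₂ = 0.161 × 2643.84 / 0.50 = 851.316 sabins.
ΔA = A₂ − A₁ = 851.316 − 409.624 = 441.7 sabins.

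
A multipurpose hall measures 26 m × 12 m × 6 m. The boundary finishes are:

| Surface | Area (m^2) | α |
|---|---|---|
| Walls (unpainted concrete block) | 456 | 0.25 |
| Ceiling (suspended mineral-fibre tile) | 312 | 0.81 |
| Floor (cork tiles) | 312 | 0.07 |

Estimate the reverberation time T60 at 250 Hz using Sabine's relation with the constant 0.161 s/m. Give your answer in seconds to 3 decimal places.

0.776 s

Total absorption A = 456×0.25 + 312×0.81 + 312×0.07
  = 114.000 + 252.720 + 21.840 = 388.560 m^2 sabins.
Volume V = 26 × 12 × 6 = 1872 m³.
Sabine: RT60 = 0.161 × 1872 / 388.560 = 0.776 s.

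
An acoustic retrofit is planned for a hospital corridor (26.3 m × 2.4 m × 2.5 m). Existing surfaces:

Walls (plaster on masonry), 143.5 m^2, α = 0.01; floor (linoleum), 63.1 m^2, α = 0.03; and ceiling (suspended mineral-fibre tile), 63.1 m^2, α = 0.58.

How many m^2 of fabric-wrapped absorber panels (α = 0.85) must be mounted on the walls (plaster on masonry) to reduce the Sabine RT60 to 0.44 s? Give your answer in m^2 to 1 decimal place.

Equivalent absorption area: A₁ = 143.5·0.01 + 63.1·0.03 + 63.1·0.58 = 39.926 m^2.
V = 157.8 m³. Target absorption A₂ = 0.161 × 157.8 / 0.44 = 57.740 sabins.
Absorption to add: 57.740 − 39.926 = 17.814 sabins.
Net gain per m^2: Δα = 0.85 − 0.01 = 0.84.
Area = ΔA/Δα = 17.814/0.84 = 21.2 m^2.

21.2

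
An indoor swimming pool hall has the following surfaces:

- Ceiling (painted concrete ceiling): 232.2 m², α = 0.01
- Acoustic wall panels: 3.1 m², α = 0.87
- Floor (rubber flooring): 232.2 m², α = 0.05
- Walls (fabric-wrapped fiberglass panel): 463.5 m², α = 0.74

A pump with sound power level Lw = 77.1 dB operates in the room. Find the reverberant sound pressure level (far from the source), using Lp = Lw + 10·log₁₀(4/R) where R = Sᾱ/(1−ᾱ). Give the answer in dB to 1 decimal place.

55.4 dB

Σ(Sᵢαᵢ) = 232.2·0.01 + 3.1·0.87 + 232.2·0.05 + 463.5·0.74 = 359.619; total area S = 931.0 m².
ᾱ = 0.3863, so room constant R = A/(1−ᾱ) = 585.985 m².
Lp = Lw + 10 log₁₀(4/R) = 77.1 -21.66 = 55.4 dB.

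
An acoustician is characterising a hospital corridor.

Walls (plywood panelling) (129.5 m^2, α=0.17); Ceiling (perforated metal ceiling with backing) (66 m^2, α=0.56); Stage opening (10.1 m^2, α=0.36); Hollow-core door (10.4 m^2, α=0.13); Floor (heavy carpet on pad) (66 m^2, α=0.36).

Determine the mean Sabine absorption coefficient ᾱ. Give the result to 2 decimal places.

S = Σ Sᵢ = 129.5 + 66 + 10.1 + 10.4 + 66 = 282.0 m^2.
Weighted sum Σ Sα = 87.723.
ᾱ = 87.723 / 282.0 = 0.31.

0.31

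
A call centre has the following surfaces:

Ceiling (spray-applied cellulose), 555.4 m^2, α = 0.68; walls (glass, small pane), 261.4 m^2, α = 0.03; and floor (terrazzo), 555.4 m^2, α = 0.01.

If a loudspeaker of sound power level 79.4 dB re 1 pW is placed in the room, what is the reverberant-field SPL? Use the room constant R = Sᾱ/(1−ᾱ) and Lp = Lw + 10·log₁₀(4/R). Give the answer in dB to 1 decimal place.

58.0 dB

Σ(Sᵢαᵢ) = 555.4×0.68 + 261.4×0.03 + 555.4×0.01 = 391.068; total area S = 1372.2 m^2.
ᾱ = 0.2850, so room constant R = A/(1−ᾱ) = 546.948 m^2.
Lp = 79.4 + 10·log₁₀(4/546.948) = 79.4 + (-21.36) = 58.0 dB.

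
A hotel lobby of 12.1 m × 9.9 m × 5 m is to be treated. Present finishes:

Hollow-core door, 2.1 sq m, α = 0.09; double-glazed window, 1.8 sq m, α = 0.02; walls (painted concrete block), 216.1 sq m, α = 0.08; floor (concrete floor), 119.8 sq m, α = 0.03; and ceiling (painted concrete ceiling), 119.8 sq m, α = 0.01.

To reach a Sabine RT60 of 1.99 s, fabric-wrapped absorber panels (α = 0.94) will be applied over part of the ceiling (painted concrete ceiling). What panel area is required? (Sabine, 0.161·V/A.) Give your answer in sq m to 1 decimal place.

Summing Sᵢαᵢ: 0.189 + 0.036 + 17.288 + 3.594 + 1.198 → A₁ = 22.305 sabins.
V = 598.95 m³. Target absorption A₂ = 0.161 × 598.95 / 1.99 = 48.458 sabins.
ΔA needed = 48.458 − 22.305 = 26.153 sabins.
Each sq m of panel replacing the ceiling (painted concrete ceiling) adds (0.94 − 0.01) = 0.93 sabins.
Area = ΔA/Δα = 26.153/0.93 = 28.1 sq m.

28.1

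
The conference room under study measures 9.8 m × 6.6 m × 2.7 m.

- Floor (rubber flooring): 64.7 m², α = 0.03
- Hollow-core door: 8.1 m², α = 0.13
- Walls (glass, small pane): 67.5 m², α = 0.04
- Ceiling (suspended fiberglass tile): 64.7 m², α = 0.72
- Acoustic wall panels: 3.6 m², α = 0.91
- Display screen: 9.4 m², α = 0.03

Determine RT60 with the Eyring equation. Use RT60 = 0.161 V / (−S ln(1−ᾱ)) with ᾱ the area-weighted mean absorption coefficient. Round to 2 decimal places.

S = Σ Sᵢ = 218.0 m².
Absorption A = 64.7×0.03 + 8.1×0.13 + 67.5×0.04 + 64.7×0.72 + 3.6×0.91 + 9.4×0.03 = 55.836 sabins.
Mean coefficient ᾱ = A/S = 0.2561.
Eyring denominator: −S ln(1−ᾱ) = 64.495.
V = 9.8 × 6.6 × 2.7 = 174.636 m³.
T = 0.161·V/[−S·ln(1−ᾱ)] = 0.161·174.636/64.495 = 0.44 s.

0.44 s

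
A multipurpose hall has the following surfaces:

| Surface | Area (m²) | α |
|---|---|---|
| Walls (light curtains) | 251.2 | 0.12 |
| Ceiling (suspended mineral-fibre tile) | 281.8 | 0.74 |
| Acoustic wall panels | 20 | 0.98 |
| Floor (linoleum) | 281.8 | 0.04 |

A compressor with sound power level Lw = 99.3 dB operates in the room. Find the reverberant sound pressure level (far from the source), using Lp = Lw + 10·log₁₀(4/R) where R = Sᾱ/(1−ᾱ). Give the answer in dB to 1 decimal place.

A = 269.548 sabins; S = 834.8 m².
ᾱ = 269.548/834.8 = 0.3229; R = Sᾱ/(1−ᾱ) = 269.548/(1−0.3229) = 398.092 m².
Lp = Lw + 10 log₁₀(4/R) = 99.3 -19.98 = 79.3 dB.

79.3 dB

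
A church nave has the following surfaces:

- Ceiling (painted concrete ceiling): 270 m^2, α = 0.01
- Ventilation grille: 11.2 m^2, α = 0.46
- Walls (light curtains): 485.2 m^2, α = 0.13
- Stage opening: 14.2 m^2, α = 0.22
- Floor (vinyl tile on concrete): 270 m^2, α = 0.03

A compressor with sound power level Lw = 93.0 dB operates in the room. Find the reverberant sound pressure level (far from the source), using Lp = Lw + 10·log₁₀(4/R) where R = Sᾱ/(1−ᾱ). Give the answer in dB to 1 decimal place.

Σ(Sᵢαᵢ) = 270·0.01 + 11.2·0.46 + 485.2·0.13 + 14.2·0.22 + 270·0.03 = 82.152; total area S = 1050.6 m^2.
ᾱ = 82.152/1050.6 = 0.0782; R = Sᾱ/(1−ᾱ) = 82.152/(1−0.0782) = 89.121 m^2.
Lp = Lw + 10 log₁₀(4/R) = 93.0 -13.48 = 79.5 dB.

79.5 dB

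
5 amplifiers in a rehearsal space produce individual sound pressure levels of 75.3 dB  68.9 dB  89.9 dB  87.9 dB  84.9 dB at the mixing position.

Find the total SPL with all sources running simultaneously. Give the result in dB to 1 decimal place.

92.9 dB

Sum in the linear (power) domain: Σ 10^(Lᵢ/10) = 10^(75.3/10) + 10^(68.9/10) + 10^(89.9/10) + 10^(87.9/10) + 10^(84.9/10) = 1.945e+09.
L_total = 10·log₁₀(1.945e+09) = 92.9 dB.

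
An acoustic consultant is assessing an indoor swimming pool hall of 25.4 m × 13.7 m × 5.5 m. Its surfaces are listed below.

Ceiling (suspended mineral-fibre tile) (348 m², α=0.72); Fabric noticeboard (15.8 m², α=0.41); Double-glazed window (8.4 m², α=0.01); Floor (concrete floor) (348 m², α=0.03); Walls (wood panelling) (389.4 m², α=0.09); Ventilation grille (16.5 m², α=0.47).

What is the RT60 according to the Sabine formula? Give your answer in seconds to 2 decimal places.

0.99 s

A = Σ Sᵢαᵢ = 348*0.72 + 15.8*0.41 + 8.4*0.01 + 348*0.03 + 389.4*0.09 + 16.5*0.47 = 310.363 sabins.
V = 25.4·13.7·5.5 = 1913.89 m³.
T = 0.161 V/A = 0.161·1913.89/310.363 = 0.99 s.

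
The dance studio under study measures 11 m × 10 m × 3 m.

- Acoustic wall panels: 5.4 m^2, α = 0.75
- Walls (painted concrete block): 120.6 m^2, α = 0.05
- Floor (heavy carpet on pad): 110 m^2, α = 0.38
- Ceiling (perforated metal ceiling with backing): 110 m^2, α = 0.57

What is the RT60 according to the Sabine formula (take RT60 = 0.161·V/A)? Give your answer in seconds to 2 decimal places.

0.46 sec

A = Σ Sᵢαᵢ = 5.4*0.75 + 120.6*0.05 + 110*0.38 + 110*0.57 = 114.580 sabins.
Volume V = 11 × 10 × 3 = 330 m³.
T = 0.161 V/A = 0.161·330/114.580 = 0.46 s.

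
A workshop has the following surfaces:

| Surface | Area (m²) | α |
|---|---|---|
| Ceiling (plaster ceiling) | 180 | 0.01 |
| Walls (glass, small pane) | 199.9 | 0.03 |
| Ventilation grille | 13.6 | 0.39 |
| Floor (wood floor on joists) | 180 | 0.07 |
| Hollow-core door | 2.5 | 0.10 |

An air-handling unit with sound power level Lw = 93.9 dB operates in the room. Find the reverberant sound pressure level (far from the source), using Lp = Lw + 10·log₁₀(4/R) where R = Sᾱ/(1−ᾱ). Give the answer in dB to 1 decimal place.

85.6 dB

A = 25.951 sabins; S = 576.0 m².
ᾱ = 25.951/576.0 = 0.0451; R = Sᾱ/(1−ᾱ) = 25.951/(1−0.0451) = 27.177 m².
Lp = Lw + 10 log₁₀(4/R) = 93.9 -8.32 = 85.6 dB.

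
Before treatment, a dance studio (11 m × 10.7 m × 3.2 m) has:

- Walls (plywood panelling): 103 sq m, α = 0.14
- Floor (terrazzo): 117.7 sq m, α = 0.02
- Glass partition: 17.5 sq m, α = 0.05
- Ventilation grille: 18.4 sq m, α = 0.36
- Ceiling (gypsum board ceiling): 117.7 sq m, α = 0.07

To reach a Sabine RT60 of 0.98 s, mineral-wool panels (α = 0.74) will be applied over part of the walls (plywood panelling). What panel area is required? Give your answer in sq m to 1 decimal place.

48.9

Total absorption A₁ = 103*0.14 + 117.7*0.02 + 17.5*0.05 + 18.4*0.36 + 117.7*0.07
  = 14.420 + 2.354 + 0.875 + 6.624 + 8.239 = 32.512 sq m sabins.
V = 376.64 m³. Target absorption A₂ = 0.161 × 376.64 / 0.98 = 61.877 sabins.
ΔA needed = 61.877 − 32.512 = 29.365 sabins.
Each sq m of panel replacing the walls (plywood panelling) adds (0.74 − 0.14) = 0.60 sabins.
Panel area = 29.365 / 0.60 = 48.9 sq m.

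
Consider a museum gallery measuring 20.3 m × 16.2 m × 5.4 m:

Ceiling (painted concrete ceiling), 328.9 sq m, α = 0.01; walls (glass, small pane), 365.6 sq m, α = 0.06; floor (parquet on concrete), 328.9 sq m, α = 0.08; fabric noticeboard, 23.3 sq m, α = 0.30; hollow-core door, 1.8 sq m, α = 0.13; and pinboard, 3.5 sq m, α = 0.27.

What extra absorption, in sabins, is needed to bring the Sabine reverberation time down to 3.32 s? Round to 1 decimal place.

26.4 sabins

A₁ = Σ Sᵢαᵢ = 328.9·0.01 + 365.6·0.06 + 328.9·0.08 + 23.3·0.30 + 1.8·0.13 + 3.5·0.27 = 59.706 sabins.
V = 1775.844 m³. Required absorption A₂ = 0.161 × 1775.844 / 3.32 = 86.118 sabins.
Shortfall: 86.118 − 59.706 = 26.4 sabins.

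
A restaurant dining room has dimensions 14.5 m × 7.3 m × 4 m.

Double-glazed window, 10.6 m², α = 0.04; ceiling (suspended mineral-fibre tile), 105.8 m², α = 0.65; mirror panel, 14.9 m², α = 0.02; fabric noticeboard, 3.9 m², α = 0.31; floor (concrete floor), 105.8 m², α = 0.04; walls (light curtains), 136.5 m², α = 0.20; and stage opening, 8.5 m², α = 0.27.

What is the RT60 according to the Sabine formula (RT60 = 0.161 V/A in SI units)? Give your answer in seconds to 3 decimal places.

Total absorption A = 10.6·0.04 + 105.8·0.65 + 14.9·0.02 + 3.9·0.31 + 105.8·0.04 + 136.5·0.20 + 8.5·0.27
  = 0.424 + 68.770 + 0.298 + 1.209 + 4.232 + 27.300 + 2.295 = 104.528 m² sabins.
V = 14.5·7.3·4 = 423.4 m³.
RT60 = 0.161 · V / A = 0.161 × 423.4 / 104.528 = 0.652 s.

0.652 s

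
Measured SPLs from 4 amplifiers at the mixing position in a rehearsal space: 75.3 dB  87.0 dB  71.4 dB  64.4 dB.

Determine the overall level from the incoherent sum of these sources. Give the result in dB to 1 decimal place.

87.4 dB

Sum in the linear (power) domain: Σ 10^(Lᵢ/10) = 10^(75.3/10) + 10^(87.0/10) + 10^(71.4/10) + 10^(64.4/10) = 5.516e+08.
Combined level = 10 log₁₀(5.516e+08) = 87.4 dB.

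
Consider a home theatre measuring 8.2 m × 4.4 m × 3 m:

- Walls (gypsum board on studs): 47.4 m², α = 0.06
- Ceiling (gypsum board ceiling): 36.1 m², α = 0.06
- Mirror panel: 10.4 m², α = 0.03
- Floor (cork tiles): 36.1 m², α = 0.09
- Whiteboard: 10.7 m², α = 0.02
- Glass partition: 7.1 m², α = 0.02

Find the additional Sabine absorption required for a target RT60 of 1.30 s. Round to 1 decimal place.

A₁ = Σ Sᵢαᵢ = 47.4×0.06 + 36.1×0.06 + 10.4×0.03 + 36.1×0.09 + 10.7×0.02 + 7.1×0.02 = 8.927 sabins.
V = 108.24 m³. Required absorption A₂ = 0.161 × 108.24 / 1.30 = 13.405 sabins.
Additional absorption ΔA = 13.405 − 8.927 = 4.5 sabins.

4.5 sabins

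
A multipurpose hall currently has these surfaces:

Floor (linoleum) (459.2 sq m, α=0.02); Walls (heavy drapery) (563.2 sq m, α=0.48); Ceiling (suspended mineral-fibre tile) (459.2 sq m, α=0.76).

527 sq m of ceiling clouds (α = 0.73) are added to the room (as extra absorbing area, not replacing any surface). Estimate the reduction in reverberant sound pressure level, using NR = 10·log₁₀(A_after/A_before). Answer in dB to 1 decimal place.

2.1 dB

Equivalent absorption area: A_before = 459.2*0.02 + 563.2*0.48 + 459.2*0.76 = 628.512 sq m.
Treatment contributes 527·0.73 = 384.710 sabins.
A_after = 628.512 + 384.710 = 1013.222 sabins.
NR = 10·log₁₀(1013.222/628.512) = 2.1 dB.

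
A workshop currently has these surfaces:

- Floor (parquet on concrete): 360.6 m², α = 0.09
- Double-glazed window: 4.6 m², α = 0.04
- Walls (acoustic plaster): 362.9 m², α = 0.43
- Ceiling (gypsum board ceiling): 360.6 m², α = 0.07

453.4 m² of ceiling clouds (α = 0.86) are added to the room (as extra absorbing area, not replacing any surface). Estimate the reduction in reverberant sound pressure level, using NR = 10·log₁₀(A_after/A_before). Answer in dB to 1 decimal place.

Summing Sᵢαᵢ: 32.454 + 0.184 + 156.047 + 25.242 → A_before = 213.927 sabins.
Treatment contributes 453.4·0.86 = 389.924 sabins.
New total A_after = 603.851 sabins.
Reduction = 10 log₁₀(A_after/A_before) = 10 log₁₀(2.8227) = 4.5 dB.

4.5 dB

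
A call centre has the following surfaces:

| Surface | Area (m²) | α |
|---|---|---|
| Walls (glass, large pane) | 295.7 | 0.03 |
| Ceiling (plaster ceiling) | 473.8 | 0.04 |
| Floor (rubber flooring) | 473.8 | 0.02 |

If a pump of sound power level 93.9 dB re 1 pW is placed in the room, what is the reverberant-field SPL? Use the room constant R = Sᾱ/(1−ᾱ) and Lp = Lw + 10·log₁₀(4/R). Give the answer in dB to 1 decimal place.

84.1 dB

A = 37.299 sabins; S = 1243.3 m².
ᾱ = 37.299/1243.3 = 0.0300; R = Sᾱ/(1−ᾱ) = 37.299/(1−0.0300) = 38.453 m².
Lp = 93.9 + 10·log₁₀(4/38.453) = 93.9 + (-9.83) = 84.1 dB.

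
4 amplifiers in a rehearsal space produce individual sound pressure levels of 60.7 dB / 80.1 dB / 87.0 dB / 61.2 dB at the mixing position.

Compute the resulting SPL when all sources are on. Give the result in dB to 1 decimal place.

87.8 dB

Sum in the linear (power) domain: Σ 10^(Lᵢ/10) = 10^(60.7/10) + 10^(80.1/10) + 10^(87.0/10) + 10^(61.2/10) = 6.06e+08.
L_total = 10·log₁₀(6.06e+08) = 87.8 dB.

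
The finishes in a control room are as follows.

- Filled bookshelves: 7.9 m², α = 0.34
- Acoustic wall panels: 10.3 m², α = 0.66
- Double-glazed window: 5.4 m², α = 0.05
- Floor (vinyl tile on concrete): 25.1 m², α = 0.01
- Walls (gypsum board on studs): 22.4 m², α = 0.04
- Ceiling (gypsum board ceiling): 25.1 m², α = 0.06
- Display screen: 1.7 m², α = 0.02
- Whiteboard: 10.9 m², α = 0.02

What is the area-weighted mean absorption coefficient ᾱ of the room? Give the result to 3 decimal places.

S = Σ Sᵢ = 7.9 + 10.3 + 5.4 + 25.1 + 22.4 + 25.1 + 1.7 + 10.9 = 108.8 m².
Weighted sum Σ Sα = 12.659.
ᾱ = A/S = 0.116.

0.116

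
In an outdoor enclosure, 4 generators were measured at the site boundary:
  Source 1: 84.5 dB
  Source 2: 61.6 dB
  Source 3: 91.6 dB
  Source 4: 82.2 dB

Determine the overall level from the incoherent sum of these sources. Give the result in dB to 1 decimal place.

92.8 dB

Σ 10^(Lᵢ/10) = 1.895e+09.
Back to dB: 10·log₁₀ Σ = 92.8 dB.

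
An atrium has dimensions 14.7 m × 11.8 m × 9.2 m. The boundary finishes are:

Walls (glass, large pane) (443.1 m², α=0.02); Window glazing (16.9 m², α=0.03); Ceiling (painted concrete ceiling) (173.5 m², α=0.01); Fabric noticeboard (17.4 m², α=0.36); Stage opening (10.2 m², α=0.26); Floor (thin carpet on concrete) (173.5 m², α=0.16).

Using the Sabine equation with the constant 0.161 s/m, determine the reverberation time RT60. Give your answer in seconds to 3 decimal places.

5.377 s

Total absorption A = 443.1·0.02 + 16.9·0.03 + 173.5·0.01 + 17.4·0.36 + 10.2·0.26 + 173.5·0.16
  = 8.862 + 0.507 + 1.735 + 6.264 + 2.652 + 27.760 = 47.780 m² sabins.
Volume V = 14.7 × 11.8 × 9.2 = 1595.832 m³.
RT60 = 0.161 · V / A = 0.161 × 1595.832 / 47.780 = 5.377 s.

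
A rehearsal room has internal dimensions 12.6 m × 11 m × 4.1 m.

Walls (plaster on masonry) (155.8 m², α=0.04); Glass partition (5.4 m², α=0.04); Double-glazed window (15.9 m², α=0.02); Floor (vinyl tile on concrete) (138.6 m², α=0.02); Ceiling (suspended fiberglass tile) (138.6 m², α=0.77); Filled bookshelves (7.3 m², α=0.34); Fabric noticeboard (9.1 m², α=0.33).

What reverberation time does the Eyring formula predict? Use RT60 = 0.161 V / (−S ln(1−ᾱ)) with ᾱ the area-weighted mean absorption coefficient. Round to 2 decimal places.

0.65 s

Total surface area S = 155.8 + 5.4 + 15.9 + 138.6 + 138.6 + 7.3 + 9.1 = 470.7 m².
Absorption A = 155.8·0.04 + 5.4·0.04 + 15.9·0.02 + 138.6·0.02 + 138.6·0.77 + 7.3·0.34 + 9.1·0.33 = 121.745 sabins.
ᾱ = 121.745 / 470.7 = 0.2586.
−S·ln(1−ᾱ) = −470.7 × ln(1 − 0.2586) = 140.840.
V = 12.6 × 11 × 4.1 = 568.26 m³.
T = 0.161·V/[−S·ln(1−ᾱ)] = 0.161·568.26/140.840 = 0.65 s.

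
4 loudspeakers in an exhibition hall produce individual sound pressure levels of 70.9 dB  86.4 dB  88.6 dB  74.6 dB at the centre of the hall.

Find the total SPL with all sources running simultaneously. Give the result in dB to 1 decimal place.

Σ 10^(Lᵢ/10) = 1.202e+09.
L_total = 10·log₁₀(1.202e+09) = 90.8 dB.

90.8 dB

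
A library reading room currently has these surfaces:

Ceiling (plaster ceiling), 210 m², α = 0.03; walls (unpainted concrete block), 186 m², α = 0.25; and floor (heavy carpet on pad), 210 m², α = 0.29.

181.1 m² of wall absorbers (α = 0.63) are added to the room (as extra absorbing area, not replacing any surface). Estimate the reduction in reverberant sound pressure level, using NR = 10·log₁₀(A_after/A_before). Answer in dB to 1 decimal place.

Equivalent absorption area: A_before = 210·0.03 + 186·0.25 + 210·0.29 = 113.700 m².
Treatment contributes 181.1·0.63 = 114.093 sabins.
A_after = 113.700 + 114.093 = 227.793 sabins.
Reduction = 10 log₁₀(A_after/A_before) = 10 log₁₀(2.0035) = 3.0 dB.

3.0 dB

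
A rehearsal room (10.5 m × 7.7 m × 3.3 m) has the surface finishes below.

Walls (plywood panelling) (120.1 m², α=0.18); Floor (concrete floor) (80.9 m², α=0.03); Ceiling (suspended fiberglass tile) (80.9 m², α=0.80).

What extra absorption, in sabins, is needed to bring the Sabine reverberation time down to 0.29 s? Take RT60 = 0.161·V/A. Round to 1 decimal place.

Total absorption A₁ = 120.1·0.18 + 80.9·0.03 + 80.9·0.80
  = 21.618 + 2.427 + 64.720 = 88.765 m² sabins.
V = 266.805 m³. Required absorption A₂ = 0.161 × 266.805 / 0.29 = 148.123 sabins.
Additional absorption ΔA = 148.123 − 88.765 = 59.4 sabins.

59.4 sabins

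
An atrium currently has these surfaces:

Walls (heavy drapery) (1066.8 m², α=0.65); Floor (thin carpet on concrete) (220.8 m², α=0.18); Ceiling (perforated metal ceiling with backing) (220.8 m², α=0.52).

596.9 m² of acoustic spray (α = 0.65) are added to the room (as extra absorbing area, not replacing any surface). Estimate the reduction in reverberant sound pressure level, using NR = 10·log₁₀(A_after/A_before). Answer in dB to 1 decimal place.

1.6 dB

Equivalent absorption area: A_before = 1066.8*0.65 + 220.8*0.18 + 220.8*0.52 = 847.980 m².
Treatment contributes 596.9·0.65 = 387.985 sabins.
A_after = 847.980 + 387.985 = 1235.965 sabins.
Reduction = 10 log₁₀(A_after/A_before) = 10 log₁₀(1.4575) = 1.6 dB.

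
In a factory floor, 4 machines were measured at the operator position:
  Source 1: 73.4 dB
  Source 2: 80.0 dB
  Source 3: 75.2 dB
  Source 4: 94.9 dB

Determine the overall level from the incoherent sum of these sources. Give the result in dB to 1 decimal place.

95.1 dB

Converting to relative power and adding: 10^(73.4/10) + 10^(80.0/10) + 10^(75.2/10) + 10^(94.9/10) = 3.245e+09.
L_total = 10·log₁₀(3.245e+09) = 95.1 dB.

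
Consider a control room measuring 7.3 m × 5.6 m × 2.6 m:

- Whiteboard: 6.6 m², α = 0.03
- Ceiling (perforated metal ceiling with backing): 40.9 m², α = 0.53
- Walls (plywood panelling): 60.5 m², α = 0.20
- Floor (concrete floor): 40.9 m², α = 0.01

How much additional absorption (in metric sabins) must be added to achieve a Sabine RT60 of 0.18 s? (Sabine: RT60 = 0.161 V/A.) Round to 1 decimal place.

Equivalent absorption area: A₁ = 6.6*0.03 + 40.9*0.53 + 60.5*0.20 + 40.9*0.01 = 34.384 m².
For T = 0.18 s, need A₂ = 0.161·V/T = 0.161·106.288/0.18 = 95.069 sabins.
Additional absorption ΔA = 95.069 − 34.384 = 60.7 sabins.

60.7 sabins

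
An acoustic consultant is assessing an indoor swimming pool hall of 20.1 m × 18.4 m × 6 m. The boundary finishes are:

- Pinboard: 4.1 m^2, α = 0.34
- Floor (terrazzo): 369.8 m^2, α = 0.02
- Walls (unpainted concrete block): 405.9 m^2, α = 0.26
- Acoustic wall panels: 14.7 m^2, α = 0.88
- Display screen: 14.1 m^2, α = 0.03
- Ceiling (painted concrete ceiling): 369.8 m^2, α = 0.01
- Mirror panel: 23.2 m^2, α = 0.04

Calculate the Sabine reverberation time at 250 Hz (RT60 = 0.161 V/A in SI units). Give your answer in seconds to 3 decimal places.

2.700 s

Total absorption A = 4.1×0.34 + 369.8×0.02 + 405.9×0.26 + 14.7×0.88 + 14.1×0.03 + 369.8×0.01 + 23.2×0.04
  = 1.394 + 7.396 + 105.534 + 12.936 + 0.423 + 3.698 + 0.928 = 132.309 m^2 sabins.
Volume V = 20.1 × 18.4 × 6 = 2219.04 m³.
T = 0.161 V/A = 0.161·2219.04/132.309 = 2.700 s.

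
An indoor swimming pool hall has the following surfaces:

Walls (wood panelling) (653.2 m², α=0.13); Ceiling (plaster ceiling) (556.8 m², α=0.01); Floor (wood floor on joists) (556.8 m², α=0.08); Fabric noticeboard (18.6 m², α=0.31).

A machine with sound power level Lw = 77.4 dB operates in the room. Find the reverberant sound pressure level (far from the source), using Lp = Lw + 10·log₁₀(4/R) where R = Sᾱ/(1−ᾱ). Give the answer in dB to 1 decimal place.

61.6 dB

A = 140.794 sabins; S = 1785.4 m².
ᾱ = 140.794/1785.4 = 0.0789; R = Sᾱ/(1−ᾱ) = 140.794/(1−0.0789) = 152.854 m².
Lp = Lw + 10 log₁₀(4/R) = 77.4 -15.82 = 61.6 dB.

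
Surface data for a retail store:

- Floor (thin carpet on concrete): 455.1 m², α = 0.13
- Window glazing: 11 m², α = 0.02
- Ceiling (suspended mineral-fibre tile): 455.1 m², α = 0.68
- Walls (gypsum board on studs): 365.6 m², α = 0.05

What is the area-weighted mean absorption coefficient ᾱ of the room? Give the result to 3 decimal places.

0.301

S = Σ Sᵢ = 455.1 + 11 + 455.1 + 365.6 = 1286.8 m².
Weighted sum Σ Sα = 387.131.
ᾱ = 387.131 / 1286.8 = 0.301.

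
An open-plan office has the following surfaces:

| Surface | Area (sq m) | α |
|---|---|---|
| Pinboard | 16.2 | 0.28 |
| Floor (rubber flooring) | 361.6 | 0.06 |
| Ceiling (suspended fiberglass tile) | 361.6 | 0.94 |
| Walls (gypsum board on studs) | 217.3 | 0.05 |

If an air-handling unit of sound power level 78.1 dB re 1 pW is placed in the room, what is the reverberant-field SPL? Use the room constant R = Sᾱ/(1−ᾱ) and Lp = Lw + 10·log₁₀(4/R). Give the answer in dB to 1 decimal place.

A = 377.001 sabins; S = 956.7 sq m.
ᾱ = 0.3941, so room constant R = A/(1−ᾱ) = 622.217 sq m.
Lp = 78.1 + 10·log₁₀(4/622.217) = 78.1 + (-21.92) = 56.2 dB.

56.2 dB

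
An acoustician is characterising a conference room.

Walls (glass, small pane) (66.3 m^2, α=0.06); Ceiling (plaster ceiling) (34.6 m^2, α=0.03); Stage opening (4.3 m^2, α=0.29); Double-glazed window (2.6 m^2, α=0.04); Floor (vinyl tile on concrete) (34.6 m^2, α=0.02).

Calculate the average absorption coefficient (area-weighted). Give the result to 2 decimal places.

S = Σ Sᵢ = 66.3 + 34.6 + 4.3 + 2.6 + 34.6 = 142.4 m^2.
Weighted sum Σ Sα = 7.059.
ᾱ = 7.059 / 142.4 = 0.05.

0.05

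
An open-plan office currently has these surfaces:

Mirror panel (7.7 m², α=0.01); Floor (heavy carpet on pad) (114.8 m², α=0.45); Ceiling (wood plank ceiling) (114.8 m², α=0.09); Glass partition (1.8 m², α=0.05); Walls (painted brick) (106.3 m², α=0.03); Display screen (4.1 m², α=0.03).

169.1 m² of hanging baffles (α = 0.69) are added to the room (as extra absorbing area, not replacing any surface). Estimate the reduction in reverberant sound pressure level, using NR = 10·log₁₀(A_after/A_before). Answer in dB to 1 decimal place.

Summing Sᵢαᵢ: 0.077 + 51.660 + 10.332 + 0.090 + 3.189 + 0.123 → A_before = 65.471 sabins.
Treatment contributes 169.1·0.69 = 116.679 sabins.
New total A_after = 182.150 sabins.
Reduction = 10 log₁₀(A_after/A_before) = 10 log₁₀(2.7821) = 4.4 dB.

4.4 dB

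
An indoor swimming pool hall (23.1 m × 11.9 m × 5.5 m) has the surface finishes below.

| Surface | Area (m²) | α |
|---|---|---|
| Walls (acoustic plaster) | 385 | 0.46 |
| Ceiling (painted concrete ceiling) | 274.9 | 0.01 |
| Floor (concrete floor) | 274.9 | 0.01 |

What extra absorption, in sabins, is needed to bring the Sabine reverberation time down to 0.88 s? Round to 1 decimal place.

Total absorption A₁ = 385·0.46 + 274.9·0.01 + 274.9·0.01
  = 177.100 + 2.749 + 2.749 = 182.598 m² sabins.
Target A₂ = 0.161·1511.895/0.88 = 276.608 sabins (V = 1511.895 m³).
ΔA = A₂ − A₁ = 276.608 − 182.598 = 94.0 sabins.

94.0 sabins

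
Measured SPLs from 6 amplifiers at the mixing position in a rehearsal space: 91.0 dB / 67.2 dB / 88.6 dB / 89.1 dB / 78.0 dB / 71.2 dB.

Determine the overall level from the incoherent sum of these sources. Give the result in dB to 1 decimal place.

94.6 dB

Sum in the linear (power) domain: Σ 10^(Lᵢ/10) = 10^(91.0/10) + 10^(67.2/10) + 10^(88.6/10) + 10^(89.1/10) + 10^(78.0/10) + 10^(71.2/10) = 2.878e+09.
L_total = 10·log₁₀(2.878e+09) = 94.6 dB.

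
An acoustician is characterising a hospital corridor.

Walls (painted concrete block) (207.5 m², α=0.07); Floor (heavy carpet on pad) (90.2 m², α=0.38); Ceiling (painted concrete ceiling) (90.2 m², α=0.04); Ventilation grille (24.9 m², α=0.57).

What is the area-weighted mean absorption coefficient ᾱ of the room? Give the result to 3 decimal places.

S = Σ Sᵢ = 207.5 + 90.2 + 90.2 + 24.9 = 412.8 m².
Σ(Sᵢαᵢ) = 207.5*0.07 + 90.2*0.38 + 90.2*0.04 + 24.9*0.57 = 66.602.
ᾱ = 66.602 / 412.8 = 0.161.

0.161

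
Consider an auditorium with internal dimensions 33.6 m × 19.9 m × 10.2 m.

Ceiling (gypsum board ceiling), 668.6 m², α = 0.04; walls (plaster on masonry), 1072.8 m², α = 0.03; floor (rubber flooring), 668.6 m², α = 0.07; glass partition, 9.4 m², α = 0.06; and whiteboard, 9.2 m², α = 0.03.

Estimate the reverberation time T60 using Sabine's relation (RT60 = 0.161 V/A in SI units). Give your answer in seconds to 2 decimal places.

10.30 seconds

Total absorption A = 668.6×0.04 + 1072.8×0.03 + 668.6×0.07 + 9.4×0.06 + 9.2×0.03
  = 26.744 + 32.184 + 46.802 + 0.564 + 0.276 = 106.570 m² sabins.
Volume V = 33.6 × 19.9 × 10.2 = 6820.128 m³.
RT60 = 0.161 · V / A = 0.161 × 6820.128 / 106.570 = 10.30 s.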